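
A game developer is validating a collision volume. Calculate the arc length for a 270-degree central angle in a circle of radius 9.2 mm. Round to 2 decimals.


Shape: circular arc
Radius r = 9.2 mm, Angle = 270 degrees
Formula: L = (angle/360) * 2 * pi * r
2 * pi * r = 18.4 * pi
L = (270/360) * 18.4 * pi
L = 13.8 * pi
L = 43.35
43.35 mm


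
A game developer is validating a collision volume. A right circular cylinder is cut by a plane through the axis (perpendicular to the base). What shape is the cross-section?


Solid: right circular cylinder
Cutting plane: through the axis (perpendicular to the base)
Visualize the intersection of the plane with the solid's surface.
The boundary of the cut region is a rectangle.
rectangle


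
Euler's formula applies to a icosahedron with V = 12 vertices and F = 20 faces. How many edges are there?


Polyhedron: icosahedron
Euler's formula for convex polyhedra: V - E + F = 2
Given: V = 12 vertices and F = 20 faces
Solve for E:
E = V + F - 2 = 12 + 20 - 2 = 30
30 edges


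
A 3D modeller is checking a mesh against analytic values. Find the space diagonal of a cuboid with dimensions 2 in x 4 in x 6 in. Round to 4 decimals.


Shape: rectangular box (space diagonal)
l = 2 in, w = 4 in, h = 6 in
Visualize: the diagonal of the base, then a right triangle with that diagonal and the height.
Formula: d = sqrt(l^2 + w^2 + h^2)
l^2 + w^2 + h^2 = 4 + 16 + 36 = 56
d = sqrt(56)
d = 7.4833
7.4833 in


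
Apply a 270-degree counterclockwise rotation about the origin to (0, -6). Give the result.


Transformation: rotation about the origin
Original point: (0, -6)
Rule for 270 deg counterclockwise: (x, y) -> (y, -x)
Apply: (0, -6) -> (-6, 0)
(-6, 0)


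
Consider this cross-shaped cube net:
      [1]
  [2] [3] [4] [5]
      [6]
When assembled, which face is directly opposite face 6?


Net: cross layout. Take square 3 as the base (bottom).
Fold the four squares in the horizontal row up around 3: 2 -> left, 4 -> right, 5 wraps to the top.
Fold 1 and 6 up from 3: 1 -> back, 6 -> front.
Opposite pairs are therefore: (1, 6), (2, 4), (3, 5).
Face 6 is opposite face 1.
face 1


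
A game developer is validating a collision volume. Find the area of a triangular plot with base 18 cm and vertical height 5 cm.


Shape: triangle
Base b = 18 cm, Height h = 5 cm
Formula: A = (1/2) * b * h
A = 0.5 * 18 * 5
A = 0.5 * 90
A = 45
45 cm^2


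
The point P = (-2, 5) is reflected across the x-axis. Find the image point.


Transformation: reflection
Original point: (-2, 5)
Rule for reflection over the x-axis: (x, y) -> (x, -y)
Apply: (-2, 5) -> (-2, -5)
(-2, -5)


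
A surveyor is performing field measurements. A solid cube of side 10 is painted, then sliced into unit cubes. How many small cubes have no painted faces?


Large cube: 10 x 10 x 10, cut into unit cubes.
n = 10, so n - 2 = 8
Unpainted cubes form the interior (n - 2)^3 block.
(n - 2)^3 = 8^3 = 512
512 unit cubes


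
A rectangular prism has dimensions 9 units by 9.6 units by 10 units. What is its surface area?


Shape: rectangular prism
l = 9 units, w = 9.6 units, h = 10 units
Formula: SA = 2(lw + lh + wh)
lw = 86.4, lh = 90, wh = 96
lw + lh + wh = 272.4
SA = 2 * 272.4
SA = 544.8
544.8 units^2


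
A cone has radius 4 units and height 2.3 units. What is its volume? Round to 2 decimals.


Shape: cone
Radius r = 4 units, Height h = 2.3 units
Formula: V = (1/3) * pi * r^2 * h
r^2 = 16
pi * r^2 * h = pi * 16 * 2.3 = 36.8 * pi
V = 36.8 * pi / 3
V = 38.54
38.54 units^3


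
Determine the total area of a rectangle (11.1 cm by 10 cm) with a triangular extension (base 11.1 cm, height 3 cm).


Composite shape: rectangle + triangle
Rectangle area = 11.1 * 10 = 111
Triangle area = 0.5 * 11.1 * 3 = 16.65
Total = 111 + 16.65
Total = 127.65
127.65 cm^2


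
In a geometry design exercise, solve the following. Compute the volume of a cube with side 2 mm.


Shape: cube
Side s = 2 mm
Formula: V = s^3
V = 2 * 2 * 2
V = 4 * 2
V = 8
8 mm^3


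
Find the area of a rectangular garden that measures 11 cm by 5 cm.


Shape: rectangle
Length l = 11 cm, Width w = 5 cm
Formula: A = l * w
A = 11 * 5
A = 55
55 cm^2


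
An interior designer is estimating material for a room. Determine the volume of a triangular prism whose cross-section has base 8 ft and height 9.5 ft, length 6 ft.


Shape: triangular prism
Triangle base = 8 ft, triangle height = 9.5 ft, prism length L = 6 ft
Formula: V = (1/2 * b * h_tri) * L
Cross-section area = 0.5 * 8 * 9.5 = 38
V = 38 * 6
V = 228
228 ft^3


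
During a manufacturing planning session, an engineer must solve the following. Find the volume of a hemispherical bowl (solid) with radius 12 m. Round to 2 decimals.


Shape: hemisphere (half of a sphere)
Radius r = 12 m
Formula: V = (1/2) * (4/3) * pi * r^3 = (2/3) * pi * r^3
r^3 = 1728
(2/3) * 1728 = 1152
V = 1152 * pi
V = 3619.11
3619.11 m^3


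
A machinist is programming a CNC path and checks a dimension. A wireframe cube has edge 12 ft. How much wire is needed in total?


Shape: cube
Side s = 12 ft
A cube has 12 edges, all equal.
Formula: total edge length = 12 * s
Total = 12 * 12
Total = 144
144 ft


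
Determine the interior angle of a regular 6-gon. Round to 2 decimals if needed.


Shape: regular hexagon (6 sides)
Formula: interior angle = (n - 2) * 180 / n
(n - 2) = 4
(n - 2) * 180 = 720
angle = 720 / 6
angle = 120
120 degrees


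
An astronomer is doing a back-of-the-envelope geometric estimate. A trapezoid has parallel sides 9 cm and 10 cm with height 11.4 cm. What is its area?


Shape: trapezoid
Parallel sides a = 9 cm, b = 10 cm; Height h = 11.4 cm
Formula: A = (a + b) * h / 2
a + b = 9 + 10 = 19
A = 19 * 11.4 / 2
A = 216.6 / 2
A = 108.3
108.3 cm^2


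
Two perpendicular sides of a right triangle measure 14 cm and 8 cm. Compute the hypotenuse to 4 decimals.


Shape: right triangle
Legs a = 14 cm, b = 8 cm
Formula: c = sqrt(a^2 + b^2)
a^2 = 196, b^2 = 64
a^2 + b^2 = 260
c = sqrt(260)
c = 16.1245
16.1245 cm


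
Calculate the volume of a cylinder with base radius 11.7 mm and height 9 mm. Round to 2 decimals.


Shape: cylinder
Radius r = 11.7 mm, Height h = 9 mm
Formula: V = pi * r^2 * h
r^2 = 136.89
V = pi * 136.89 * 9
V = 1232.01 * pi
V = 3870.47
3870.47 mm^3


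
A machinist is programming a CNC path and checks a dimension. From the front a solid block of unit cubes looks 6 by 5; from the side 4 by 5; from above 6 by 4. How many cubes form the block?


Orthographic views of a solid rectangular block:
Front view 6 x 5 -> length = 6, height = 5
Side view 4 x 5 -> width = 4, height = 5 (consistent)
Top view 6 x 4 -> confirms length = 6, width = 4
The block is 6 x 4 x 5.
Total unit cubes = 6 * 4 * 5 = 120
120 unit cubes


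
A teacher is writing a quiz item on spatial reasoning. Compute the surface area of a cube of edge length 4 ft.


Shape: cube
Side s = 4 ft
A cube has 6 square faces.
Formula: SA = 6 * s^2
s^2 = 16
SA = 6 * 16
SA = 96
96 ft^2


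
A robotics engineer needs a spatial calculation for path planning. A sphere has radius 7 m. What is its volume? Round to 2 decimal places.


Shape: sphere
Radius r = 7 m
Formula: V = (4/3) * pi * r^3
r^3 = 343
(4/3) * 343 = 457.333333
V = 457.333333 * pi
V = 1436.76
1436.76 m^3


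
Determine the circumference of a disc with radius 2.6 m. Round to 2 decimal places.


Shape: circle
Radius r = 2.6 m
Formula: C = 2 * pi * r
C = 2 * pi * 2.6
C = 5.2 * pi
C = 16.34
16.34 m


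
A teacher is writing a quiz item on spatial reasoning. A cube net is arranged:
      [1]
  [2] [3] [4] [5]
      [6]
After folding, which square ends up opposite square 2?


Net: cross layout. Take square 3 as the base (bottom).
Fold the four squares in the horizontal row up around 3: 2 -> left, 4 -> right, 5 wraps to the top.
Fold 1 and 6 up from 3: 1 -> back, 6 -> front.
Opposite pairs are therefore: (1, 6), (2, 4), (3, 5).
Face 2 is opposite face 4.
face 4


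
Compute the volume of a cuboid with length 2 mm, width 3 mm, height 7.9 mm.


Shape: rectangular prism
l = 2 mm, w = 3 mm, h = 7.9 mm
Formula: V = l * w * h
V = 2 * 3 * 7.9
V = 6 * 7.9
V = 47.4
47.4 mm^3


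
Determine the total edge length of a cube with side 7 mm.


Shape: cube
Side s = 7 mm
A cube has 12 edges, all equal.
Formula: total edge length = 12 * s
Total = 12 * 7
Total = 84
84 mm


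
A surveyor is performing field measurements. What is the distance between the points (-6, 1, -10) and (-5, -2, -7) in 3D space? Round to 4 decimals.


3D distance between two points
P1 = (-6, 1, -10), P2 = (-5, -2, -7)
Formula: d = sqrt((x2-x1)^2 + (y2-y1)^2 + (z2-z1)^2)
dx = -5 - -6 = 1
dy = -2 - 1 = -3
dz = -7 - -10 = 3
dx^2 + dy^2 + dz^2 = 1 + 9 + 9 = 19
d = sqrt(19)
d = 4.3589
4.3589 units


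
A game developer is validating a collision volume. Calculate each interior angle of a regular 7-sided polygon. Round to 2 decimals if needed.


Shape: regular heptagon (7 sides)
Formula: interior angle = (n - 2) * 180 / n
(n - 2) = 5
(n - 2) * 180 = 900
angle = 900 / 7
angle = 128.57
128.57 degrees


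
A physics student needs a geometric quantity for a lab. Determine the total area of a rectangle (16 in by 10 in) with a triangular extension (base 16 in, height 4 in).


Composite shape: rectangle + triangle
Rectangle area = 16 * 10 = 160
Triangle area = 0.5 * 16 * 4 = 32
Total = 160 + 32
Total = 192
192 in^2


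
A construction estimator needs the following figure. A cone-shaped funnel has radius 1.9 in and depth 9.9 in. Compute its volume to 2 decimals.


Shape: cone
Radius r = 1.9 in, Height h = 9.9 in
Formula: V = (1/3) * pi * r^2 * h
r^2 = 3.61
pi * r^2 * h = pi * 3.61 * 9.9 = 35.739 * pi
V = 35.739 * pi / 3
V = 37.43
37.43 in^3


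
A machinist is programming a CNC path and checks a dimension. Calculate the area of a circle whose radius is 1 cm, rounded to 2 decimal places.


Shape: circle
Radius r = 1 cm
Formula: A = pi * r^2
r^2 = 1^2 = 1
A = pi * 1
A = 3.14
3.14 cm^2


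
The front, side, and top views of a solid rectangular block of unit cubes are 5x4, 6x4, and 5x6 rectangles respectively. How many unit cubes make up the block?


Orthographic views of a solid rectangular block:
Front view 5 x 4 -> length = 5, height = 4
Side view 6 x 4 -> width = 6, height = 4 (consistent)
Top view 5 x 6 -> confirms length = 5, width = 6
The block is 5 x 6 x 4.
Total unit cubes = 5 * 6 * 4 = 120
120 unit cubes


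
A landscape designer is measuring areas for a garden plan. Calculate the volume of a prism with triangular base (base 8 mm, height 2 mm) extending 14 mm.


Shape: triangular prism
Triangle base = 8 mm, triangle height = 2 mm, prism length L = 14 mm
Formula: V = (1/2 * b * h_tri) * L
Cross-section area = 0.5 * 8 * 2 = 8
V = 8 * 14
V = 112
112 mm^3


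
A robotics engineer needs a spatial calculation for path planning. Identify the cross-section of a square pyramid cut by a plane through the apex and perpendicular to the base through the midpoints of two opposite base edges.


Solid: square pyramid
Cutting plane: through the apex and perpendicular to the base through the midpoints of two opposite base edges
Visualize the intersection of the plane with the solid's surface.
The boundary of the cut region is a isosceles triangle.
isosceles triangle


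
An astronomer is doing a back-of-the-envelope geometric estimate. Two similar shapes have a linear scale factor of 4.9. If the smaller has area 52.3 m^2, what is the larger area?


Linear scale factor k = 4.9
Original area = 52.3 m^2
Rule: under a linear scaling by k, areas scale by k^2.
k^2 = 4.9^2 = 24.01
New area = 52.3 * 24.01
New area = 1255.723
1255.723 m^2


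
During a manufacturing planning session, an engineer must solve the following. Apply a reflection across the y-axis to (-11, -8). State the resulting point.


Transformation: reflection
Original point: (-11, -8)
Rule for reflection over the y-axis: (x, y) -> (-x, y)
Apply: (-11, -8) -> (11, -8)
(11, -8)


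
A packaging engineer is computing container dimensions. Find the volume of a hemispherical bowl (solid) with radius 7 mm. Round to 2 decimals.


Shape: hemisphere (half of a sphere)
Radius r = 7 mm
Formula: V = (1/2) * (4/3) * pi * r^3 = (2/3) * pi * r^3
r^3 = 343
(2/3) * 343 = 228.666667
V = 228.666667 * pi
V = 718.38
718.38 mm^3


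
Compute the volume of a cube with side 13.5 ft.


Shape: cube
Side s = 13.5 ft
Formula: V = s^3
V = 13.5 * 13.5 * 13.5
V = 182.25 * 13.5
V = 2460.375
2460.375 ft^3


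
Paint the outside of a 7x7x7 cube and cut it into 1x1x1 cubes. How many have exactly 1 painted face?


Large cube: 7 x 7 x 7, cut into unit cubes.
n = 7, so n - 2 = 5
Cubes with 1 painted face lie in the interior of each face.
A cube has 6 faces; each contributes (n - 2)^2 = 25 such cubes.
Count = 6 * 25 = 150
150 unit cubes


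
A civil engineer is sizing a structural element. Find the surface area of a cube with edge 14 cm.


Shape: cube
Side s = 14 cm
A cube has 6 square faces.
Formula: SA = 6 * s^2
s^2 = 196
SA = 6 * 196
SA = 1176
1176 cm^2


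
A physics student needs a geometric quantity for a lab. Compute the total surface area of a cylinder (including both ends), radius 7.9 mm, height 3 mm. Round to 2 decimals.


Shape: closed cylinder
Radius r = 7.9 mm, Height h = 3 mm
Formula: SA = 2*pi*r^2 + 2*pi*r*h = 2*pi*r*(r + h)
r + h = 10.9
2 * r * (r + h) = 2 * 7.9 * 10.9 = 172.22
SA = 172.22 * pi
SA = 541.05
541.05 mm^2


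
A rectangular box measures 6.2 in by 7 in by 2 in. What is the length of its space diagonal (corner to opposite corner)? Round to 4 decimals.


Shape: rectangular box (space diagonal)
l = 6.2 in, w = 7 in, h = 2 in
Visualize: the diagonal of the base, then a right triangle with that diagonal and the height.
Formula: d = sqrt(l^2 + w^2 + h^2)
l^2 + w^2 + h^2 = 38.44 + 49 + 4 = 91.44
d = sqrt(91.44)
d = 9.5624
9.5624 in


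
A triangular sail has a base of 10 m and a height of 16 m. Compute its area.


Shape: triangle
Base b = 10 m, Height h = 16 m
Formula: A = (1/2) * b * h
A = 0.5 * 10 * 16
A = 0.5 * 160
A = 80
80 m^2


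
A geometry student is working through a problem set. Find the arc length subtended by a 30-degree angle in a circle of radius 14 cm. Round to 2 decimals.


Shape: circular arc
Radius r = 14 cm, Angle = 30 degrees
Formula: L = (angle/360) * 2 * pi * r
2 * pi * r = 28 * pi
L = (30/360) * 28 * pi
L = 2.333333 * pi
L = 7.33
7.33 cm


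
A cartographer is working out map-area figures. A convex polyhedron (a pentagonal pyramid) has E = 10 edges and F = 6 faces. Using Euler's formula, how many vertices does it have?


Polyhedron: pentagonal pyramid
Euler's formula for convex polyhedra: V - E + F = 2
Given: E = 10 edges and F = 6 faces
Solve for V:
V = 2 + E - F = 2 + 10 - 6 = 6
6 vertices


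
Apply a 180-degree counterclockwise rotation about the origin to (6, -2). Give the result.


Transformation: rotation about the origin
Original point: (6, -2)
Rule for 180 deg: (x, y) -> (-x, -y)
Apply: (6, -2) -> (-6, 2)
(-6, 2)


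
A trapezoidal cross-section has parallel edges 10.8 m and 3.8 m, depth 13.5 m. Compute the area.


Shape: trapezoid
Parallel sides a = 10.8 m, b = 3.8 m; Height h = 13.5 m
Formula: A = (a + b) * h / 2
a + b = 10.8 + 3.8 = 14.6
A = 14.6 * 13.5 / 2
A = 197.1 / 2
A = 98.55
98.55 m^2


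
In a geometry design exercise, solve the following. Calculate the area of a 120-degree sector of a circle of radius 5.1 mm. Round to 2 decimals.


Shape: circular sector
Radius r = 5.1 mm, Angle = 120 degrees
Formula: A = (angle/360) * pi * r^2
r^2 = 26.01
Fraction of circle = 120/360
A = (120/360) * pi * 26.01
A = 8.67 * pi
A = 27.24
27.24 mm^2


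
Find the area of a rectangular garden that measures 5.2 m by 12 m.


Shape: rectangle
Length l = 5.2 m, Width w = 12 m
Formula: A = l * w
A = 5.2 * 12
A = 62.4
62.4 m^2


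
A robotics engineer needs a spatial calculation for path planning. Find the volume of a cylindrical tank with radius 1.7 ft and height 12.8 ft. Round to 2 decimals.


Shape: cylinder
Radius r = 1.7 ft, Height h = 12.8 ft
Formula: V = pi * r^2 * h
r^2 = 2.89
V = pi * 2.89 * 12.8
V = 36.992 * pi
V = 116.21
116.21 ft^3


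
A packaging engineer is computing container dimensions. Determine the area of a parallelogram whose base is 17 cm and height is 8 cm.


Shape: parallelogram
Base b = 17 cm, Height h = 8 cm
Formula: A = b * h
A = 17 * 8
A = 136
136 cm^2


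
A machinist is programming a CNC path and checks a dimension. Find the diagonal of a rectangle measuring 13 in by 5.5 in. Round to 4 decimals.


Shape: rectangle (diagonal via Pythagoras)
Sides: 13 in and 5.5 in
Formula: d = sqrt(l^2 + w^2)
l^2 = 169, w^2 = 30.25
l^2 + w^2 = 199.25
d = sqrt(199.25)
d = 14.1156
14.1156 in


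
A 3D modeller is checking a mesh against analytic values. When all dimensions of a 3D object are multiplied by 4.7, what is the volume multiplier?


Linear scale factor k = 4.7
Rule: under a linear scaling by k, volumes scale by k^3.
k^3 = 4.7 * 4.7 * 4.7
k^3 = 22.09 * 4.7
k^3 = 103.823
Volume scales by a factor of 103.823.
103.823 (dimensionless)


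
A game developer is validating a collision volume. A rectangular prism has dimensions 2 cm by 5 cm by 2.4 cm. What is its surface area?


Shape: rectangular prism
l = 2 cm, w = 5 cm, h = 2.4 cm
Formula: SA = 2(lw + lh + wh)
lw = 10, lh = 4.8, wh = 12
lw + lh + wh = 26.8
SA = 2 * 26.8
SA = 53.6
53.6 cm^2


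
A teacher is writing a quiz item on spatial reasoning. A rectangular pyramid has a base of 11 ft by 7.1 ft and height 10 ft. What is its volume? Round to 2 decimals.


Shape: rectangular pyramid
Base: 11 ft x 7.1 ft, Height h = 10 ft
Formula: V = (1/3) * base_area * h
base_area = 11 * 7.1 = 78.1
base_area * h = 78.1 * 10 = 781
V = 781 / 3
V = 260.33
260.33 ft^3


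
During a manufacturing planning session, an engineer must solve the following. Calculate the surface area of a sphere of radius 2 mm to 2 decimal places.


Shape: sphere
Radius r = 2 mm
Formula: SA = 4 * pi * r^2
r^2 = 4
SA = 4 * pi * 4
SA = 16 * pi
SA = 50.27
50.27 mm^2


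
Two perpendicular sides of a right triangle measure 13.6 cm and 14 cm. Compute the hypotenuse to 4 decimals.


Shape: right triangle
Legs a = 13.6 cm, b = 14 cm
Formula: c = sqrt(a^2 + b^2)
a^2 = 184.96, b^2 = 196
a^2 + b^2 = 380.96
c = sqrt(380.96)
c = 19.5182
19.5182 cm


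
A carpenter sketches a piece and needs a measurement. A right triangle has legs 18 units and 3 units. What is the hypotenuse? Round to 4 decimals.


Shape: right triangle
Legs a = 18 units, b = 3 units
Formula: c = sqrt(a^2 + b^2)
a^2 = 324, b^2 = 9
a^2 + b^2 = 333
c = sqrt(333)
c = 18.2483
18.2483 units


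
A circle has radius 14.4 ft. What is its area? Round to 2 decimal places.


Shape: circle
Radius r = 14.4 ft
Formula: A = pi * r^2
r^2 = 14.4^2 = 207.36
A = pi * 207.36
A = 651.44
651.44 ft^2


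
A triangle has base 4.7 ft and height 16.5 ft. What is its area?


Shape: triangle
Base b = 4.7 ft, Height h = 16.5 ft
Formula: A = (1/2) * b * h
A = 0.5 * 4.7 * 16.5
A = 0.5 * 77.55
A = 38.775
38.775 ft^2


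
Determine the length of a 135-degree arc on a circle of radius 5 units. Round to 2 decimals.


Shape: circular arc
Radius r = 5 units, Angle = 135 degrees
Formula: L = (angle/360) * 2 * pi * r
2 * pi * r = 10 * pi
L = (135/360) * 10 * pi
L = 3.75 * pi
L = 11.78
11.78 units


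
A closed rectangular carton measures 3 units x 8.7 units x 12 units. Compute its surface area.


Shape: rectangular prism
l = 3 units, w = 8.7 units, h = 12 units
Formula: SA = 2(lw + lh + wh)
lw = 26.1, lh = 36, wh = 104.4
lw + lh + wh = 166.5
SA = 2 * 166.5
SA = 333
333 units^2


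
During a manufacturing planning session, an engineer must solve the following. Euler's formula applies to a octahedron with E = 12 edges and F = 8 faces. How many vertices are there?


Polyhedron: octahedron
Euler's formula for convex polyhedra: V - E + F = 2
Given: E = 12 edges and F = 8 faces
Solve for V:
V = 2 + E - F = 2 + 12 - 8 = 6
6 vertices


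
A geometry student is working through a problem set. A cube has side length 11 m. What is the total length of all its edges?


Shape: cube
Side s = 11 m
A cube has 12 edges, all equal.
Formula: total edge length = 12 * s
Total = 12 * 11
Total = 132
132 m


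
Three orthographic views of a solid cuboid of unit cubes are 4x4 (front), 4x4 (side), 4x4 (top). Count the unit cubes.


Orthographic views of a solid rectangular block:
Front view 4 x 4 -> length = 4, height = 4
Side view 4 x 4 -> width = 4, height = 4 (consistent)
Top view 4 x 4 -> confirms length = 4, width = 4
The block is 4 x 4 x 4.
Total unit cubes = 4 * 4 * 4 = 64
64 unit cubes


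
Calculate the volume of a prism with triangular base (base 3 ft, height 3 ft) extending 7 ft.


Shape: triangular prism
Triangle base = 3 ft, triangle height = 3 ft, prism length L = 7 ft
Formula: V = (1/2 * b * h_tri) * L
Cross-section area = 0.5 * 3 * 3 = 4.5
V = 4.5 * 7
V = 31.5
31.5 ft^3


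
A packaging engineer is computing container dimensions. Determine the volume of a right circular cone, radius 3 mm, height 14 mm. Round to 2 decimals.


Shape: cone
Radius r = 3 mm, Height h = 14 mm
Formula: V = (1/3) * pi * r^2 * h
r^2 = 9
pi * r^2 * h = pi * 9 * 14 = 126 * pi
V = 126 * pi / 3
V = 131.95
131.95 mm^3


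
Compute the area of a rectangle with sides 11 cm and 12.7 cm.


Shape: rectangle
Length l = 11 cm, Width w = 12.7 cm
Formula: A = l * w
A = 11 * 12.7
A = 139.7
139.7 cm^2


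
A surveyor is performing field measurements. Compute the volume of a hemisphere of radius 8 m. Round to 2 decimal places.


Shape: hemisphere (half of a sphere)
Radius r = 8 m
Formula: V = (1/2) * (4/3) * pi * r^3 = (2/3) * pi * r^3
r^3 = 512
(2/3) * 512 = 341.333333
V = 341.333333 * pi
V = 1072.33
1072.33 m^3


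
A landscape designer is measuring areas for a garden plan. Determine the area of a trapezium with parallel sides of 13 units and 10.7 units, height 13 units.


Shape: trapezoid
Parallel sides a = 13 units, b = 10.7 units; Height h = 13 units
Formula: A = (a + b) * h / 2
a + b = 13 + 10.7 = 23.7
A = 23.7 * 13 / 2
A = 308.1 / 2
A = 154.05
154.05 units^2


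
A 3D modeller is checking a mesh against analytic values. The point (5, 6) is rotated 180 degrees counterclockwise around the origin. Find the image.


Transformation: rotation about the origin
Original point: (5, 6)
Rule for 180 deg: (x, y) -> (-x, -y)
Apply: (5, 6) -> (-5, -6)
(-5, -6)


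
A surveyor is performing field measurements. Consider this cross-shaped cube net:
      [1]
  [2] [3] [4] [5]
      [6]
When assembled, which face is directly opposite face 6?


Net: cross layout. Take square 3 as the base (bottom).
Fold the four squares in the horizontal row up around 3: 2 -> left, 4 -> right, 5 wraps to the top.
Fold 1 and 6 up from 3: 1 -> back, 6 -> front.
Opposite pairs are therefore: (1, 6), (2, 4), (3, 5).
Face 6 is opposite face 1.
face 1


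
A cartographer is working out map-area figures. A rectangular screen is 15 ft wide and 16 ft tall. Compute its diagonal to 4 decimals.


Shape: rectangle (diagonal via Pythagoras)
Sides: 15 ft and 16 ft
Formula: d = sqrt(l^2 + w^2)
l^2 = 225, w^2 = 256
l^2 + w^2 = 481
d = sqrt(481)
d = 21.9317
21.9317 ft


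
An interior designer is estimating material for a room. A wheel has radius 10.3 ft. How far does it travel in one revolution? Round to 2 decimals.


Shape: circle
Radius r = 10.3 ft
Formula: C = 2 * pi * r
C = 2 * pi * 10.3
C = 20.6 * pi
C = 64.72
64.72 ft


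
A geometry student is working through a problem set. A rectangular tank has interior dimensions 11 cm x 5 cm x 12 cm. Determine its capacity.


Shape: rectangular prism
l = 11 cm, w = 5 cm, h = 12 cm
Formula: V = l * w * h
V = 11 * 5 * 12
V = 55 * 12
V = 660
660 cm^3


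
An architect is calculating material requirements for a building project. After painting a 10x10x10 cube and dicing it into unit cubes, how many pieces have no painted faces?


Large cube: 10 x 10 x 10, cut into unit cubes.
n = 10, so n - 2 = 8
Unpainted cubes form the interior (n - 2)^3 block.
(n - 2)^3 = 8^3 = 512
512 unit cubes


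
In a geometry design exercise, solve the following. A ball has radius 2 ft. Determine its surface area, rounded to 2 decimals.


Shape: sphere
Radius r = 2 ft
Formula: SA = 4 * pi * r^2
r^2 = 4
SA = 4 * pi * 4
SA = 16 * pi
SA = 50.27
50.27 ft^2


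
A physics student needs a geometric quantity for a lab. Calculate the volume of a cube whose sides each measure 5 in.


Shape: cube
Side s = 5 in
Formula: V = s^3
V = 5 * 5 * 5
V = 25 * 5
V = 125
125 in^3


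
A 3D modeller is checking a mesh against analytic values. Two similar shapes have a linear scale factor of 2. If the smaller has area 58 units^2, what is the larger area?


Linear scale factor k = 2
Original area = 58 units^2
Rule: under a linear scaling by k, areas scale by k^2.
k^2 = 2^2 = 4
New area = 58 * 4
New area = 232
232 units^2


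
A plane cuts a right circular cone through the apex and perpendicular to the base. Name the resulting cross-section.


Solid: right circular cone
Cutting plane: through the apex and perpendicular to the base
Visualize the intersection of the plane with the solid's surface.
The boundary of the cut region is a isosceles triangle.
isosceles triangle


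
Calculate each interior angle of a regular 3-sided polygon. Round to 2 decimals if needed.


Shape: regular triangle (3 sides)
Formula: interior angle = (n - 2) * 180 / n
(n - 2) = 1
(n - 2) * 180 = 180
angle = 180 / 3
angle = 60
60 degrees


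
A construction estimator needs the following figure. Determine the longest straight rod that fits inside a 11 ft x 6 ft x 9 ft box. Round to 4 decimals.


Shape: rectangular box (space diagonal)
l = 11 ft, w = 6 ft, h = 9 ft
Visualize: the diagonal of the base, then a right triangle with that diagonal and the height.
Formula: d = sqrt(l^2 + w^2 + h^2)
l^2 + w^2 + h^2 = 121 + 36 + 81 = 238
d = sqrt(238)
d = 15.4272
15.4272 ft


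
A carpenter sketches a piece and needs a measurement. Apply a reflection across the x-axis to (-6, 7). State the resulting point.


Transformation: reflection
Original point: (-6, 7)
Rule for reflection over the x-axis: (x, y) -> (x, -y)
Apply: (-6, 7) -> (-6, -7)
(-6, -7)


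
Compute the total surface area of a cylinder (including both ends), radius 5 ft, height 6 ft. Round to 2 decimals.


Shape: closed cylinder
Radius r = 5 ft, Height h = 6 ft
Formula: SA = 2*pi*r^2 + 2*pi*r*h = 2*pi*r*(r + h)
r + h = 11
2 * r * (r + h) = 2 * 5 * 11 = 110
SA = 110 * pi
SA = 345.58
345.58 ft^2


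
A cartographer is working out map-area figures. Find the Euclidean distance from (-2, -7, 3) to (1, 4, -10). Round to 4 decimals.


3D distance between two points
P1 = (-2, -7, 3), P2 = (1, 4, -10)
Formula: d = sqrt((x2-x1)^2 + (y2-y1)^2 + (z2-z1)^2)
dx = 1 - -2 = 3
dy = 4 - -7 = 11
dz = -10 - 3 = -13
dx^2 + dy^2 + dz^2 = 9 + 121 + 169 = 299
d = sqrt(299)
d = 17.2916
17.2916 units


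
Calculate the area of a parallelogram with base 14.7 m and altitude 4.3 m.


Shape: parallelogram
Base b = 14.7 m, Height h = 4.3 m
Formula: A = b * h
A = 14.7 * 4.3
A = 63.21
63.21 m^2


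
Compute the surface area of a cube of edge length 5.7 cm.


Shape: cube
Side s = 5.7 cm
A cube has 6 square faces.
Formula: SA = 6 * s^2
s^2 = 32.49
SA = 6 * 32.49
SA = 194.94
194.94 cm^2


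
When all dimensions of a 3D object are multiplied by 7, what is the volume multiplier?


Linear scale factor k = 7
Rule: under a linear scaling by k, volumes scale by k^3.
k^3 = 7 * 7 * 7
k^3 = 49 * 7
k^3 = 343
Volume scales by a factor of 343.
343 (dimensionless)


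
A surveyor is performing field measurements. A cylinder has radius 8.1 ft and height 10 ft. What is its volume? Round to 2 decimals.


Shape: cylinder
Radius r = 8.1 ft, Height h = 10 ft
Formula: V = pi * r^2 * h
r^2 = 65.61
V = pi * 65.61 * 10
V = 656.1 * pi
V = 2061.2
2061.2 ft^3


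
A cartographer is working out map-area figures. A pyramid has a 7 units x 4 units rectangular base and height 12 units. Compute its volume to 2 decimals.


Shape: rectangular pyramid
Base: 7 units x 4 units, Height h = 12 units
Formula: V = (1/3) * base_area * h
base_area = 7 * 4 = 28
base_area * h = 28 * 12 = 336
V = 336 / 3
V = 112
112 units^3


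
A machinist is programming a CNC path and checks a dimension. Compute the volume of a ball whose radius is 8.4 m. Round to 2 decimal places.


Shape: sphere
Radius r = 8.4 m
Formula: V = (4/3) * pi * r^3
r^3 = 592.704
(4/3) * 592.704 = 790.272
V = 790.272 * pi
V = 2482.71
2482.71 m^3


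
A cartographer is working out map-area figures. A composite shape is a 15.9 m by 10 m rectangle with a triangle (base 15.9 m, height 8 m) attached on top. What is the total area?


Composite shape: rectangle + triangle
Rectangle area = 15.9 * 10 = 159
Triangle area = 0.5 * 15.9 * 8 = 63.6
Total = 159 + 63.6
Total = 222.6
222.6 m^2


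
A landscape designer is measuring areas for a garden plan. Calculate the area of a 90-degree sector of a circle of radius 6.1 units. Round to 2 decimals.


Shape: circular sector
Radius r = 6.1 units, Angle = 90 degrees
Formula: A = (angle/360) * pi * r^2
r^2 = 37.21
Fraction of circle = 90/360
A = (90/360) * pi * 37.21
A = 9.3025 * pi
A = 29.22
29.22 units^2


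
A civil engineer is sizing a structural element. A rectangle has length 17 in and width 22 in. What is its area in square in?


Shape: rectangle
Length l = 17 in, Width w = 22 in
Formula: A = l * w
A = 17 * 22
A = 374
374 in^2


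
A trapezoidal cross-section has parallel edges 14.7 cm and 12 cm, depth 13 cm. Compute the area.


Shape: trapezoid
Parallel sides a = 14.7 cm, b = 12 cm; Height h = 13 cm
Formula: A = (a + b) * h / 2
a + b = 14.7 + 12 = 26.7
A = 26.7 * 13 / 2
A = 347.1 / 2
A = 173.55
173.55 cm^2


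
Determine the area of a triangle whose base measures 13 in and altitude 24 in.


Shape: triangle
Base b = 13 in, Height h = 24 in
Formula: A = (1/2) * b * h
A = 0.5 * 13 * 24
A = 0.5 * 312
A = 156
156 in^2


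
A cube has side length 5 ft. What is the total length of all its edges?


Shape: cube
Side s = 5 ft
A cube has 12 edges, all equal.
Formula: total edge length = 12 * s
Total = 12 * 5
Total = 60
60 ft


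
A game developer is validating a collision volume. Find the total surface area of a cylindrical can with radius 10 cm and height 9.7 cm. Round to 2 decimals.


Shape: closed cylinder
Radius r = 10 cm, Height h = 9.7 cm
Formula: SA = 2*pi*r^2 + 2*pi*r*h = 2*pi*r*(r + h)
r + h = 19.7
2 * r * (r + h) = 2 * 10 * 19.7 = 394
SA = 394 * pi
SA = 1237.79
1237.79 cm^2


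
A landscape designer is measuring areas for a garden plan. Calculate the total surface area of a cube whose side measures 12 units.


Shape: cube
Side s = 12 units
A cube has 6 square faces.
Formula: SA = 6 * s^2
s^2 = 144
SA = 6 * 144
SA = 864
864 units^2


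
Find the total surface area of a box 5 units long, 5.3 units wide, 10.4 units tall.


Shape: rectangular prism
l = 5 units, w = 5.3 units, h = 10.4 units
Formula: SA = 2(lw + lh + wh)
lw = 26.5, lh = 52, wh = 55.12
lw + lh + wh = 133.62
SA = 2 * 133.62
SA = 267.24
267.24 units^2


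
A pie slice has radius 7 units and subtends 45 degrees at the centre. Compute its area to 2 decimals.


Shape: circular sector
Radius r = 7 units, Angle = 45 degrees
Formula: A = (angle/360) * pi * r^2
r^2 = 49
Fraction of circle = 45/360
A = (45/360) * pi * 49
A = 6.125 * pi
A = 19.24
19.24 units^2


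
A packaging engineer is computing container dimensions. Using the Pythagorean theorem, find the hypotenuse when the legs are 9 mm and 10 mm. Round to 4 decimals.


Shape: right triangle
Legs a = 9 mm, b = 10 mm
Formula: c = sqrt(a^2 + b^2)
a^2 = 81, b^2 = 100
a^2 + b^2 = 181
c = sqrt(181)
c = 13.4536
13.4536 mm


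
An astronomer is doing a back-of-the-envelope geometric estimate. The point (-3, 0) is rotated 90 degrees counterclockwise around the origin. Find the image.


Transformation: rotation about the origin
Original point: (-3, 0)
Rule for 90 deg counterclockwise: (x, y) -> (-y, x)
Apply: (-3, 0) -> (0, -3)
(0, -3)


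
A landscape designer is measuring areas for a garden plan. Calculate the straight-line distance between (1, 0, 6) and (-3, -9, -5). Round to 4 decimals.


3D distance between two points
P1 = (1, 0, 6), P2 = (-3, -9, -5)
Formula: d = sqrt((x2-x1)^2 + (y2-y1)^2 + (z2-z1)^2)
dx = -3 - 1 = -4
dy = -9 - 0 = -9
dz = -5 - 6 = -11
dx^2 + dy^2 + dz^2 = 16 + 81 + 121 = 218
d = sqrt(218)
d = 14.7648
14.7648 units


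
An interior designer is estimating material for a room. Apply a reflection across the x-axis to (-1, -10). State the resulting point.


Transformation: reflection
Original point: (-1, -10)
Rule for reflection over the x-axis: (x, y) -> (x, -y)
Apply: (-1, -10) -> (-1, 10)
(-1, 10)


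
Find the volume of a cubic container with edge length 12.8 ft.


Shape: cube
Side s = 12.8 ft
Formula: V = s^3
V = 12.8 * 12.8 * 12.8
V = 163.84 * 12.8
V = 2097.152
2097.152 ft^3


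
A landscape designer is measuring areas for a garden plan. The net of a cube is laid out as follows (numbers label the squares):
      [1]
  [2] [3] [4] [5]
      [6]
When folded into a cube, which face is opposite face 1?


Net: cross layout. Take square 3 as the base (bottom).
Fold the four squares in the horizontal row up around 3: 2 -> left, 4 -> right, 5 wraps to the top.
Fold 1 and 6 up from 3: 1 -> back, 6 -> front.
Opposite pairs are therefore: (1, 6), (2, 4), (3, 5).
Face 1 is opposite face 6.
face 6


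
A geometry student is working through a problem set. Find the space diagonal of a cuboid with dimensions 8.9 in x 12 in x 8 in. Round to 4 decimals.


Shape: rectangular box (space diagonal)
l = 8.9 in, w = 12 in, h = 8 in
Visualize: the diagonal of the base, then a right triangle with that diagonal and the height.
Formula: d = sqrt(l^2 + w^2 + h^2)
l^2 + w^2 + h^2 = 79.21 + 144 + 64 = 287.21
d = sqrt(287.21)
d = 16.9473
16.9473 in


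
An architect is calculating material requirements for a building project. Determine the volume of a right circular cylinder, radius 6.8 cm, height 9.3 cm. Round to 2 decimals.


Shape: cylinder
Radius r = 6.8 cm, Height h = 9.3 cm
Formula: V = pi * r^2 * h
r^2 = 46.24
V = pi * 46.24 * 9.3
V = 430.032 * pi
V = 1350.99
1350.99 cm^3


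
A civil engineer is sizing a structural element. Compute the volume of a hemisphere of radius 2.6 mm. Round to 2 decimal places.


Shape: hemisphere (half of a sphere)
Radius r = 2.6 mm
Formula: V = (1/2) * (4/3) * pi * r^3 = (2/3) * pi * r^3
r^3 = 17.576
(2/3) * 17.576 = 11.717333
V = 11.717333 * pi
V = 36.81
36.81 mm^3


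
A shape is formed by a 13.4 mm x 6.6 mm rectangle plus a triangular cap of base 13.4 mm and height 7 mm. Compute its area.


Composite shape: rectangle + triangle
Rectangle area = 13.4 * 6.6 = 88.44
Triangle area = 0.5 * 13.4 * 7 = 46.9
Total = 88.44 + 46.9
Total = 135.34
135.34 mm^2


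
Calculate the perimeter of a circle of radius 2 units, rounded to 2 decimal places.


Shape: circle
Radius r = 2 units
Formula: C = 2 * pi * r
C = 2 * pi * 2
C = 4 * pi
C = 12.57
12.57 units


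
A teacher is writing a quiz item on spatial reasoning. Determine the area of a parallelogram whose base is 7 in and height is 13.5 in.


Shape: parallelogram
Base b = 7 in, Height h = 13.5 in
Formula: A = b * h
A = 7 * 13.5
A = 94.5
94.5 in^2


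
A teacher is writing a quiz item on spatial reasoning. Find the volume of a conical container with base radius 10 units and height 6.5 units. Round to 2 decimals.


Shape: cone
Radius r = 10 units, Height h = 6.5 units
Formula: V = (1/3) * pi * r^2 * h
r^2 = 100
pi * r^2 * h = pi * 100 * 6.5 = 650 * pi
V = 650 * pi / 3
V = 680.68
680.68 units^3


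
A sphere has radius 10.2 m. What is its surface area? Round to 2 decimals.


Shape: sphere
Radius r = 10.2 m
Formula: SA = 4 * pi * r^2
r^2 = 104.04
SA = 4 * pi * 104.04
SA = 416.16 * pi
SA = 1307.41
1307.41 m^2


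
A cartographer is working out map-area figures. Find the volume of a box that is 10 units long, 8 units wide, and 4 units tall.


Shape: rectangular prism
l = 10 units, w = 8 units, h = 4 units
Formula: V = l * w * h
V = 10 * 8 * 4
V = 80 * 4
V = 320
320 units^3


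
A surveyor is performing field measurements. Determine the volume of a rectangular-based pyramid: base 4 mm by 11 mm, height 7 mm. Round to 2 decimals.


Shape: rectangular pyramid
Base: 4 mm x 11 mm, Height h = 7 mm
Formula: V = (1/3) * base_area * h
base_area = 4 * 11 = 44
base_area * h = 44 * 7 = 308
V = 308 / 3
V = 102.67
102.67 mm^3


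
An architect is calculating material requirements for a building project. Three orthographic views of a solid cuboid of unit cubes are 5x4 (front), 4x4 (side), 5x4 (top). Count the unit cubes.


Orthographic views of a solid rectangular block:
Front view 5 x 4 -> length = 5, height = 4
Side view 4 x 4 -> width = 4, height = 4 (consistent)
Top view 5 x 4 -> confirms length = 5, width = 4
The block is 5 x 4 x 4.
Total unit cubes = 5 * 4 * 4 = 80
80 unit cubes


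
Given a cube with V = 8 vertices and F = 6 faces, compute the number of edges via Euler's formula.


Polyhedron: cube
Euler's formula for convex polyhedra: V - E + F = 2
Given: V = 8 vertices and F = 6 faces
Solve for E:
E = V + F - 2 = 8 + 6 - 2 = 12
12 edges


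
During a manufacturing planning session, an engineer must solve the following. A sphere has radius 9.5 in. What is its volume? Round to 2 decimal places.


Shape: sphere
Radius r = 9.5 in
Formula: V = (4/3) * pi * r^3
r^3 = 857.375
(4/3) * 857.375 = 1143.166667
V = 1143.166667 * pi
V = 3591.36
3591.36 in^3


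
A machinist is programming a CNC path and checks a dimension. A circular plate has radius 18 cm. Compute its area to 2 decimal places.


Shape: circle
Radius r = 18 cm
Formula: A = pi * r^2
r^2 = 18^2 = 324
A = pi * 324
A = 1017.88
1017.88 cm^2


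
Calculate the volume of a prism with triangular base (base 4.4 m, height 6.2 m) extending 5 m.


Shape: triangular prism
Triangle base = 4.4 m, triangle height = 6.2 m, prism length L = 5 m
Formula: V = (1/2 * b * h_tri) * L
Cross-section area = 0.5 * 4.4 * 6.2 = 13.64
V = 13.64 * 5
V = 68.2
68.2 m^3


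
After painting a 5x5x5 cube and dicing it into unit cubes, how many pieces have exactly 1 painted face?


Large cube: 5 x 5 x 5, cut into unit cubes.
n = 5, so n - 2 = 3
Cubes with 1 painted face lie in the interior of each face.
A cube has 6 faces; each contributes (n - 2)^2 = 9 such cubes.
Count = 6 * 9 = 54
54 unit cubes


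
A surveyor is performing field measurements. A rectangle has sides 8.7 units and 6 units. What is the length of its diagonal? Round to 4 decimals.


Shape: rectangle (diagonal via Pythagoras)
Sides: 8.7 units and 6 units
Formula: d = sqrt(l^2 + w^2)
l^2 = 75.69, w^2 = 36
l^2 + w^2 = 111.69
d = sqrt(111.69)
d = 10.5683
10.5683 units


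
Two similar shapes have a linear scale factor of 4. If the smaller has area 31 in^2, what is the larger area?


Linear scale factor k = 4
Original area = 31 in^2
Rule: under a linear scaling by k, areas scale by k^2.
k^2 = 4^2 = 16
New area = 31 * 16
New area = 496
496 in^2


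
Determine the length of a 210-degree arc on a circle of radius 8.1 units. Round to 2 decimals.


Shape: circular arc
Radius r = 8.1 units, Angle = 210 degrees
Formula: L = (angle/360) * 2 * pi * r
2 * pi * r = 16.2 * pi
L = (210/360) * 16.2 * pi
L = 9.45 * pi
L = 29.69
29.69 units


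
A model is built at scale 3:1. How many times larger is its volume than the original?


Linear scale factor k = 3
Rule: under a linear scaling by k, volumes scale by k^3.
k^3 = 3 * 3 * 3
k^3 = 9 * 3
k^3 = 27
Volume scales by a factor of 27.
27 (dimensionless)


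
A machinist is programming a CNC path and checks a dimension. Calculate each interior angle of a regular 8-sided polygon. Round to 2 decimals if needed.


Shape: regular octagon (8 sides)
Formula: interior angle = (n - 2) * 180 / n
(n - 2) = 6
(n - 2) * 180 = 1080
angle = 1080 / 8
angle = 135
135 degrees
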